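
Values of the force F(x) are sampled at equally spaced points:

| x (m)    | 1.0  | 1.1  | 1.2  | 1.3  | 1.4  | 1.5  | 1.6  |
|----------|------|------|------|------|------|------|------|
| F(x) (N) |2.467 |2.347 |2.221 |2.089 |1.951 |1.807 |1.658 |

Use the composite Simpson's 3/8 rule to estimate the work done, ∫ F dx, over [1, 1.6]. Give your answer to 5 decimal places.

1.24804

h = 0.1, n = 6.
(3h/8)·[y₀ + 3y₁ + 3y₂ + 2y₃ + 3y₄ + 3y₅ + y₆] = 0.0375·(33.281) = 1.24804.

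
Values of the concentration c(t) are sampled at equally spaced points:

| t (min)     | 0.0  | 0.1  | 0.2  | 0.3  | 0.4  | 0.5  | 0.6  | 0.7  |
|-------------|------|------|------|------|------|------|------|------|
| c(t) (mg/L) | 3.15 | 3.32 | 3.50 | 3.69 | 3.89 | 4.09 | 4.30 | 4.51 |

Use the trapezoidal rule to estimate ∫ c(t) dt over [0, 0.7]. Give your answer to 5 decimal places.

h = 0.1, n = 7.
(h/2)·[y₀ + 2y₁ + 2y₂ + 2y₃ + 2y₄ + 2y₅ + 2y₆ + y₇] = 0.05·(53.24) = 2.66200.

2.66200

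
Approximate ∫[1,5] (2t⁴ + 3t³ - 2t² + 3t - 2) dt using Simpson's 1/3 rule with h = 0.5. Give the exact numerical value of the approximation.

1663

h = (5 − 1)/8 = 0.5.
Nodes t₀,…,t₈ = 1, 1.5, 2, 2.5, 3, 3.5, 4, 4.5, 5.
f(t) = 2t⁴ + 3t³ - 2t² + 3t - 2: f₀=4, f₁=18.25, f₂=52, f₃=118, f₄=232, f₅=412.75, f₆=682, f₇=1064.5, f₈=1588.
(h/3)·[f₀ + 4f₁ + 2f₂ + 4f₃ + 2f₄ + 4f₅ + 2f₆ + 4f₇ + f₈] = 0.166667·(9978) = 1663.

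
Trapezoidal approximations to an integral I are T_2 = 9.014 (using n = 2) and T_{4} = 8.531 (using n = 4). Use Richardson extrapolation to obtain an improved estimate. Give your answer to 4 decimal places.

8.3700

R = (4·T_{4} − T_2) / 3 = (4·8.531 − 9.014)/3 = (25.110)/3 = 8.3700.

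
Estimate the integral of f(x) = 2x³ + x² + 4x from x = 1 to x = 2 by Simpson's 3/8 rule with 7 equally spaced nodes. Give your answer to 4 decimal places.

15.8333

h = (2 − 1)/6 = 0.166667.
Nodes x₀,…,x₆ = 1, 1.166667, 1.333333, 1.5, 1.666667, 1.833333, 2.
f(x) = 2x³ + x² + 4x: f₀=7, f₁=9.203704, f₂=11.851852, f₃=15, f₄=18.703704, f₅=23.018519, f₆=28.
(3h/8)·[f₀ + 3f₁ + 3f₂ + 2f₃ + 3f₄ + 3f₅ + f₆] = 0.0625·(253.333333) = 15.8333.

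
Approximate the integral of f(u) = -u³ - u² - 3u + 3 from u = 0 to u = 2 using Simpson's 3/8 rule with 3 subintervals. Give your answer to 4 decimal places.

h = (2 − 0)/3 = 0.666667.
Nodes u₀,…,u₃ = 0, 0.666667, 1.333333, 2.
f(u) = -u³ - u² - 3u + 3: f₀=3, f₁=0.259259, f₂=-5.148148, f₃=-15.
(3h/8)·[f₀ + 3f₁ + 3f₂ + f₃] = 0.25·(-26.666667) = -6.6667.

-6.6667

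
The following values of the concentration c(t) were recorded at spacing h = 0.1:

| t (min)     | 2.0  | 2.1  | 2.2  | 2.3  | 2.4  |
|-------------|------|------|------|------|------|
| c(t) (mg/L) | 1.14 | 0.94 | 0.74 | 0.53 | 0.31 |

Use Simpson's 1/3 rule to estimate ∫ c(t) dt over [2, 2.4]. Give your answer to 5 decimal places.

h = 0.1, n = 4.
(h/3)·[y₀ + 4y₁ + 2y₂ + 4y₃ + y₄] = 0.033333·(8.81) = 0.29367.

0.29367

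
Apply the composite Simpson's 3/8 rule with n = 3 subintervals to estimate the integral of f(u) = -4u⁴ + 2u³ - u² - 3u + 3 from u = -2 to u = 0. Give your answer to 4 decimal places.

h = (0 − (-2))/3 = 0.666667.
Nodes u₀,…,u₃ = -2, -1.333333, -0.666667, 0.
f(u) = -4u⁴ + 2u³ - u² - 3u + 3: f₀=-75, f₁=-12.160494, f₂=3.172840, f₃=3.
(3h/8)·[f₀ + 3f₁ + 3f₂ + f₃] = 0.25·(-98.962963) = -24.7407.

-24.7407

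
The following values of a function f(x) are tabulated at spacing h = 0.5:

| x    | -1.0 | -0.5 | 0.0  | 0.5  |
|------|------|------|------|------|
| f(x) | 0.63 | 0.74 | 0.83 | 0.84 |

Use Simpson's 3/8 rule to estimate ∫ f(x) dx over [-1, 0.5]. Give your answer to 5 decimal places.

h = 0.5, n = 3.
(3h/8)·[y₀ + 3y₁ + 3y₂ + y₃] = 0.1875·(6.18) = 1.15875.

1.15875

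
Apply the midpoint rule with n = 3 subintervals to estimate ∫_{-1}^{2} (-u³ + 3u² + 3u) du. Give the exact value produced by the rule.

h = (2 − (-1))/3 = 1.
Midpoints m₁,…,m₃ = -0.5, 0.5, 1.5.
f(m₁)=-0.625, f(m₂)=2.125, f(m₃)=7.875.
h·[f(m₁) + f(m₂) + f(m₃)] = 1·(9.375) = 9.375.

9.375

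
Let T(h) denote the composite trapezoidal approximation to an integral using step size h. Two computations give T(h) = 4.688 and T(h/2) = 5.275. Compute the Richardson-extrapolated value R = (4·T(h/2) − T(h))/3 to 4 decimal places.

5.4707

R = (4·T(h/2) − T(h)) / 3 = (4·5.275 − 4.688)/3 = (16.412)/3 = 5.4707.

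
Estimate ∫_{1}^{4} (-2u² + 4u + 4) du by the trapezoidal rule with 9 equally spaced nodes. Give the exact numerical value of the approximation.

-0.140625

h = (4 − 1)/8 = 0.375.
Nodes u₀,…,u₈ = 1, 1.375, 1.75, 2.125, 2.5, 2.875, 3.25, 3.625, 4.
f(u) = -2u² + 4u + 4: f₀=6, f₁=5.71875, f₂=4.875, f₃=3.46875, f₄=1.5, f₅=-1.03125, f₆=-4.125, f₇=-7.78125, f₈=-12.
(h/2)·[f₀ + 2f₁ + 2f₂ + 2f₃ + 2f₄ + 2f₅ + 2f₆ + 2f₇ + f₈] = 0.1875·(-0.75) = -0.140625.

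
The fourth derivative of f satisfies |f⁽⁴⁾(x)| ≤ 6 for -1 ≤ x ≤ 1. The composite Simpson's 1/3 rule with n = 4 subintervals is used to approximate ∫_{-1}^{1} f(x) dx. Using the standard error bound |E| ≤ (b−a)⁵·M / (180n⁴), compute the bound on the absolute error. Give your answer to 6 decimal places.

|E| ≤ (2)⁵·6 / (180·4⁴) = 192/46080 = 0.004167.

0.004167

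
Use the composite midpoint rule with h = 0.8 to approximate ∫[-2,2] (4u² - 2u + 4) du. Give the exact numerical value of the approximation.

36.48

h = (2 − (-2))/5 = 0.8.
Midpoints m₁,…,m₅ = -1.6, -0.8, 0, 0.8, 1.6.
f(m₁)=17.44, f(m₂)=8.16, f(m₃)=4, f(m₄)=4.96, f(m₅)=11.04.
h·[f(m₁) + f(m₂) + f(m₃) + f(m₄) + f(m₅)] = 0.8·(45.6) = 36.48.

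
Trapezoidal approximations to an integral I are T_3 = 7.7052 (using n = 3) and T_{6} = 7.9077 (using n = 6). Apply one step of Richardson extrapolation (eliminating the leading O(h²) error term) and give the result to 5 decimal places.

7.97520

R = (4·T_{6} − T_3) / 3 = (4·7.9077 − 7.7052)/3 = (23.9256)/3 = 7.97520.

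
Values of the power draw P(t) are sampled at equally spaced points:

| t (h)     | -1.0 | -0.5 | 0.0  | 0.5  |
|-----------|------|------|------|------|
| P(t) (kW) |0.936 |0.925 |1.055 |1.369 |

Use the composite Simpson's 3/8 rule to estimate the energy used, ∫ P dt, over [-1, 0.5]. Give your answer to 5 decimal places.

1.54594

h = 0.5, n = 3.
(3h/8)·[y₀ + 3y₁ + 3y₂ + y₃] = 0.1875·(8.245) = 1.54594.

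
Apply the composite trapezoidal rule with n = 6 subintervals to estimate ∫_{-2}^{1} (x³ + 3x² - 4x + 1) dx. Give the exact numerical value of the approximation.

h = (1 − (-2))/6 = 0.5.
Nodes x₀,…,x₆ = -2, -1.5, -1, -0.5, 0, 0.5, 1.
f(x) = x³ + 3x² - 4x + 1: f₀=13, f₁=10.375, f₂=7, f₃=3.625, f₄=1, f₅=-0.125, f₆=1.
(h/2)·[f₀ + 2f₁ + 2f₂ + 2f₃ + 2f₄ + 2f₅ + f₆] = 0.25·(57.75) = 14.4375.

14.4375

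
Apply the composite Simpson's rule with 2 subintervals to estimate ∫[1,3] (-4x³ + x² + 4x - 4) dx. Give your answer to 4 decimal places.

h = (3 − 1)/2 = 1.
Nodes x₀,…,x₂ = 1, 2, 3.
f(x) = -4x³ + x² + 4x - 4: f₀=-3, f₁=-24, f₂=-91.
(h/3)·[f₀ + 4f₁ + f₂] = 0.333333·(-190) = -63.3333.

-63.3333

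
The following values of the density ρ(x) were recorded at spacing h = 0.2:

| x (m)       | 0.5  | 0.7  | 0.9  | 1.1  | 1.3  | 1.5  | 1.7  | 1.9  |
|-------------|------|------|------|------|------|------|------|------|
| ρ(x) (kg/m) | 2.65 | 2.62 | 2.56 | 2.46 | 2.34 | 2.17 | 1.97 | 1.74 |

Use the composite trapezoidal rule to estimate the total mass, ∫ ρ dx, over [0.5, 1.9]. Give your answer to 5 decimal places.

3.26300

h = 0.2, n = 7.
(h/2)·[y₀ + 2y₁ + 2y₂ + 2y₃ + 2y₄ + 2y₅ + 2y₆ + y₇] = 0.1·(32.63) = 3.26300.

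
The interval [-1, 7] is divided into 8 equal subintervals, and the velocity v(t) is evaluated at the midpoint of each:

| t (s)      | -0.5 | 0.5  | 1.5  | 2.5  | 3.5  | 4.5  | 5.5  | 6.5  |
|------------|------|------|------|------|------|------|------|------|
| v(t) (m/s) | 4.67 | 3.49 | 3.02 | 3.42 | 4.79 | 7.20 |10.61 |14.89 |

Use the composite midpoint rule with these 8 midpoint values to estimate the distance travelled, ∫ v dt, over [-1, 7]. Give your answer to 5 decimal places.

52.09000

h = 1, n = 8.
h·[y(m₁) + y(m₂) + y(m₃) + y(m₄) + y(m₅) + y(m₆) + y(m₇) + y(m₈)] = 1·(52.09) = 52.09000.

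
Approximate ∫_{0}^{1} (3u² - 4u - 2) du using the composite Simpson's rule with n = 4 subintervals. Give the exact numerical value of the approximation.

h = (1 − 0)/4 = 0.25.
Nodes u₀,…,u₄ = 0, 0.25, 0.5, 0.75, 1.
f(u) = 3u² - 4u - 2: f₀=-2, f₁=-2.8125, f₂=-3.25, f₃=-3.3125, f₄=-3.
(h/3)·[f₀ + 4f₁ + 2f₂ + 4f₃ + f₄] = 0.083333·(-36) = -3.

-3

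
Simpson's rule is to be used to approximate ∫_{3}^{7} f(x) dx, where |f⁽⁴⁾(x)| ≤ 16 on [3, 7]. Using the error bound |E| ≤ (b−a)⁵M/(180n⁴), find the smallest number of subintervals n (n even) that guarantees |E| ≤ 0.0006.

20

Need 16384/(180n⁴) ≤ 0.0006.
n⁴ ≥ 16384/(180·0.0006) = 151704 ⇒ n ≥ 19.7355, so the smallest even n is 20. (n must be even for Simpson's rule.)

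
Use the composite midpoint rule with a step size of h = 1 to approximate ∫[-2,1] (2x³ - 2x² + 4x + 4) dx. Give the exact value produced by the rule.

-6.25

h = (1 − (-2))/3 = 1.
Midpoints m₁,…,m₃ = -1.5, -0.5, 0.5.
f(m₁)=-13.25, f(m₂)=1.25, f(m₃)=5.75.
h·[f(m₁) + f(m₂) + f(m₃)] = 1·(-6.25) = -6.25.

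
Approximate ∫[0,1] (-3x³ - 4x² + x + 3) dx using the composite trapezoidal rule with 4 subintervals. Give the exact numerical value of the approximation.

h = (1 − 0)/4 = 0.25.
Nodes x₀,…,x₄ = 0, 0.25, 0.5, 0.75, 1.
f(x) = -3x³ - 4x² + x + 3: f₀=3, f₁=2.953125, f₂=2.125, f₃=0.234375, f₄=-3.
(h/2)·[f₀ + 2f₁ + 2f₂ + 2f₃ + f₄] = 0.125·(10.625) = 1.328125.

1.328125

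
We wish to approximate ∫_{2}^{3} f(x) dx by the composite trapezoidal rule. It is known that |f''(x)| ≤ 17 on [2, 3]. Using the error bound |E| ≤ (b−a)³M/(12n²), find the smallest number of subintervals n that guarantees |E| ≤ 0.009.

Need 17/(12n²) ≤ 0.009.
n² ≥ 17/(12·0.009) = 157.407 ⇒ n ≥ 12.5462, so the smallest n is 13.

13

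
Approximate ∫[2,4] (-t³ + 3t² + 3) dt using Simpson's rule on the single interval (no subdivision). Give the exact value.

2

S = (b−a)/6 · [f(2) + 4f(3) + f(4)] = 0.333333·[7 + 4·3 + (-13)] = 2.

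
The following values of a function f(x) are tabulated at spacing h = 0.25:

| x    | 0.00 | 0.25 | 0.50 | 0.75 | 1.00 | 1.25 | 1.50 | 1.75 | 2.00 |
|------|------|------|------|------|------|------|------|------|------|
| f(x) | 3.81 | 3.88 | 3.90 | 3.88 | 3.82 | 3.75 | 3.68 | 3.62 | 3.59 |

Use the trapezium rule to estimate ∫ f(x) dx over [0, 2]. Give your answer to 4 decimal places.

7.5575

h = 0.25, n = 8.
(h/2)·[y₀ + 2y₁ + 2y₂ + 2y₃ + 2y₄ + 2y₅ + 2y₆ + 2y₇ + y₈] = 0.125·(60.46) = 7.5575.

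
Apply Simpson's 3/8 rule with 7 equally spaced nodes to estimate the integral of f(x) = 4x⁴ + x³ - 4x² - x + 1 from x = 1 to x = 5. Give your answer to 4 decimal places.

2482.8148

h = (5 − 1)/6 = 0.666667.
Nodes x₀,…,x₆ = 1, 1.666667, 2.333333, 3, 3.666667, 4.333333, 5.
f(x) = 4x⁴ + x³ - 4x² - x + 1: f₀=1, f₁=23.716049, f₂=108.160494, f₃=313, f₄=715.864198, f₅=1413.345679, f₆=2521.
(3h/8)·[f₀ + 3f₁ + 3f₂ + 2f₃ + 3f₄ + 3f₅ + f₆] = 0.25·(9931.259259) = 2482.8148.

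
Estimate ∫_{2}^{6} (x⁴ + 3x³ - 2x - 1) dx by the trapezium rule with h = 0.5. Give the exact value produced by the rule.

h = (6 − 2)/8 = 0.5.
Nodes x₀,…,x₈ = 2, 2.5, 3, 3.5, 4, 4.5, 5, 5.5, 6.
f(x) = x⁴ + 3x³ - 2x - 1: f₀=35, f₁=79.9375, f₂=155, f₃=270.6875, f₄=439, f₅=673.4375, f₆=989, f₇=1402.1875, f₈=1931.
(h/2)·[f₀ + 2f₁ + 2f₂ + 2f₃ + 2f₄ + 2f₅ + 2f₆ + 2f₇ + f₈] = 0.25·(9984.5) = 2496.125.

2496.125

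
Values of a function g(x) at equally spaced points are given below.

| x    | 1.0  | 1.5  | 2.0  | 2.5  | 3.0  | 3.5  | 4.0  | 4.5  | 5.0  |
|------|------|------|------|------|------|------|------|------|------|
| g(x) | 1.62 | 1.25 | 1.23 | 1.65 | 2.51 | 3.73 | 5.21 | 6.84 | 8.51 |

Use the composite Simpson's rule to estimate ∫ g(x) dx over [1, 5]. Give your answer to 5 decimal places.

h = 0.5, n = 8.
(h/3)·[y₀ + 4y₁ + 2y₂ + 4y₃ + 2y₄ + 4y₅ + 2y₆ + 4y₇ + y₈] = 0.166667·(81.91) = 13.65167.

13.65167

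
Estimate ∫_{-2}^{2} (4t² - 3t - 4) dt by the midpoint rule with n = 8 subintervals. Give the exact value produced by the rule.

5

h = (2 − (-2))/8 = 0.5.
Midpoints m₁,…,m₈ = -1.75, -1.25, -0.75, -0.25, 0.25, 0.75, 1.25, 1.75.
f(m₁)=13.5, f(m₂)=6, f(m₃)=0.5, f(m₄)=-3, f(m₅)=-4.5, f(m₆)=-4, f(m₇)=-1.5, f(m₈)=3.
h·[f(m₁) + f(m₂) + f(m₃) + f(m₄) + f(m₅) + f(m₆) + f(m₇) + f(m₈)] = 0.5·(10) = 5.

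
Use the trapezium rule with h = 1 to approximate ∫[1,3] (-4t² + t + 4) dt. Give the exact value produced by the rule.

-24

h = (3 − 1)/2 = 1.
Nodes t₀,…,t₂ = 1, 2, 3.
f(t) = -4t² + t + 4: f₀=1, f₁=-10, f₂=-29.
(h/2)·[f₀ + 2f₁ + f₂] = 0.5·(-48) = -24.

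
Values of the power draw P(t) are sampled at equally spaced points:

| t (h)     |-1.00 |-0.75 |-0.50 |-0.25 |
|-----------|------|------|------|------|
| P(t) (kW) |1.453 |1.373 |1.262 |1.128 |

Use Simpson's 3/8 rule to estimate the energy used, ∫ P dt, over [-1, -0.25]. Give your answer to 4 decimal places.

0.9831

h = 0.25, n = 3.
(3h/8)·[y₀ + 3y₁ + 3y₂ + y₃] = 0.09375·(10.486) = 0.9831.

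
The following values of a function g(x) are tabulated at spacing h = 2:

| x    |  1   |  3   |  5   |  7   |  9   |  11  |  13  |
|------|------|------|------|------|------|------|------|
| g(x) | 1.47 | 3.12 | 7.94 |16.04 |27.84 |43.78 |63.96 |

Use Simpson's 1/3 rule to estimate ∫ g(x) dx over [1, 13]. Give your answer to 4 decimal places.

259.1667

h = 2, n = 6.
(h/3)·[y₀ + 4y₁ + 2y₂ + 4y₃ + 2y₄ + 4y₅ + y₆] = 0.666667·(388.75) = 259.1667.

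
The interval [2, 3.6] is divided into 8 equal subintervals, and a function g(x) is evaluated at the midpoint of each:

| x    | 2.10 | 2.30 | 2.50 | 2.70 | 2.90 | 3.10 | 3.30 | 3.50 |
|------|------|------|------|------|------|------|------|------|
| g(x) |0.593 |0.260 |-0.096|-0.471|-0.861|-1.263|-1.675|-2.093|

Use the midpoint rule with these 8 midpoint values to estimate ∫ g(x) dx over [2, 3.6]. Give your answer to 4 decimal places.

h = 0.2, n = 8.
h·[y(m₁) + y(m₂) + y(m₃) + y(m₄) + y(m₅) + y(m₆) + y(m₇) + y(m₈)] = 0.2·(-5.606) = -1.1212.

-1.1212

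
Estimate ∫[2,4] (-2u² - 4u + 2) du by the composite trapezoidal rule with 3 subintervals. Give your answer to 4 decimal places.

h = (4 − 2)/3 = 0.666667.
Nodes u₀,…,u₃ = 2, 2.666667, 3.333333, 4.
f(u) = -2u² - 4u + 2: f₀=-14, f₁=-22.888889, f₂=-33.555556, f₃=-46.
(h/2)·[f₀ + 2f₁ + 2f₂ + f₃] = 0.333333·(-172.888889) = -57.6296.

-57.6296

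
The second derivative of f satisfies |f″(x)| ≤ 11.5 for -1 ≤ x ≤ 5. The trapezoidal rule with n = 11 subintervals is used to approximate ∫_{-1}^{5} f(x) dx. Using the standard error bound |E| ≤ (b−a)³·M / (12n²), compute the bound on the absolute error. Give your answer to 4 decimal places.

1.7107

|E| ≤ (6)³·11.5 / (12·11²) = 2484/1452 = 1.7107.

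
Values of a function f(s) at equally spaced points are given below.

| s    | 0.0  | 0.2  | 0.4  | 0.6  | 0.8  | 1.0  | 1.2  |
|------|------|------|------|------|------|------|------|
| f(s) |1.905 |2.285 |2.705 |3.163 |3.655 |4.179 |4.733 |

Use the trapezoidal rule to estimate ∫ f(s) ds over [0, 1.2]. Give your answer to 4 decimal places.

h = 0.2, n = 6.
(h/2)·[y₀ + 2y₁ + 2y₂ + 2y₃ + 2y₄ + 2y₅ + y₆] = 0.1·(38.612) = 3.8612.

3.8612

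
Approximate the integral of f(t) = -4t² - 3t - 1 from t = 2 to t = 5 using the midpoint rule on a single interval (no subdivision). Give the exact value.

-181.5

M = (b−a)·f(3.5) = 3·(-60.5) = -181.5.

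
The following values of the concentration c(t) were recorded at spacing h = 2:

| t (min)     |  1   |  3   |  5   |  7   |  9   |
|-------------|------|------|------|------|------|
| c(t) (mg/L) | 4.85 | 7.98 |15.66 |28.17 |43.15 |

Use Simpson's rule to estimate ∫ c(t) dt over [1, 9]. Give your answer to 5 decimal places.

149.28000

h = 2, n = 4.
(h/3)·[y₀ + 4y₁ + 2y₂ + 4y₃ + y₄] = 0.666667·(223.92) = 149.28000.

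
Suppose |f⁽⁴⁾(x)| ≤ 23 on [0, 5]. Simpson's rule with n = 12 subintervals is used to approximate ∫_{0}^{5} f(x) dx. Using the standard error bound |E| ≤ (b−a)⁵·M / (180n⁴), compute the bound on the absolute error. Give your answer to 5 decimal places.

0.01926

|E| ≤ (5)⁵·23 / (180·12⁴) = 71875/3732480 = 0.01926.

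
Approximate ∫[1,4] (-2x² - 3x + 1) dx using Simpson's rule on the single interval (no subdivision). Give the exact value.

S = (b−a)/6 · [f(1) + 4f(2.5) + f(4)] = 0.5·[(-4) + 4·(-19) + (-43)] = -61.5.

-61.5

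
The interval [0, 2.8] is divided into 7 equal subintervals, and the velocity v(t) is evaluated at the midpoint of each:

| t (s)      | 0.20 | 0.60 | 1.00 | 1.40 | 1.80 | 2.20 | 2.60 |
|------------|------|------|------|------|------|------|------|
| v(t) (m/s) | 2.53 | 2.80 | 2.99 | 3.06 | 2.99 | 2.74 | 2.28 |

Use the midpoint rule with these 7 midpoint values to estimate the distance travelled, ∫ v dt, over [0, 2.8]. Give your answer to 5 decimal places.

7.75600

h = 0.4, n = 7.
h·[y(m₁) + y(m₂) + y(m₃) + y(m₄) + y(m₅) + y(m₆) + y(m₇)] = 0.4·(19.39) = 7.75600.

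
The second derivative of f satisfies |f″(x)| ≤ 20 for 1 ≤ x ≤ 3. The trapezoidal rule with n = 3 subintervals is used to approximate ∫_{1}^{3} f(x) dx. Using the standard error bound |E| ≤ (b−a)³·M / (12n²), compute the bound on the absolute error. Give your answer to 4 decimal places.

|E| ≤ (2)³·20 / (12·3²) = 160/108 = 1.4815.

1.4815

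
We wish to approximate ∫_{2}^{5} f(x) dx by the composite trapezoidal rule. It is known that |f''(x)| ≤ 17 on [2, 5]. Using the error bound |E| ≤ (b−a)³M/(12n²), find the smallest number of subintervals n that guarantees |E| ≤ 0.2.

Need 459/(12n²) ≤ 0.2.
n² ≥ 459/(12·0.2) = 191.25 ⇒ n ≥ 13.8293, so the smallest n is 14.

14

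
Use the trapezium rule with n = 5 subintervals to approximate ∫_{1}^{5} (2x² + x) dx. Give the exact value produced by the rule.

h = (5 − 1)/5 = 0.8.
Nodes x₀,…,x₅ = 1, 1.8, 2.6, 3.4, 4.2, 5.
f(x) = 2x² + x: f₀=3, f₁=8.28, f₂=16.12, f₃=26.52, f₄=39.48, f₅=55.
(h/2)·[f₀ + 2f₁ + 2f₂ + 2f₃ + 2f₄ + f₅] = 0.4·(238.8) = 95.52.

95.52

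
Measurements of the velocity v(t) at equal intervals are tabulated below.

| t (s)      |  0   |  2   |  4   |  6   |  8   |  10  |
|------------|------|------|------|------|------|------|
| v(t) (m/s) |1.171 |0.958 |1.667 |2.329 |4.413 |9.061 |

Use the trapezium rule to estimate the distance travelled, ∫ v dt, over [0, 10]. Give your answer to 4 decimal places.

h = 2, n = 5.
(h/2)·[y₀ + 2y₁ + 2y₂ + 2y₃ + 2y₄ + y₅] = 1·(28.966) = 28.9660.

28.9660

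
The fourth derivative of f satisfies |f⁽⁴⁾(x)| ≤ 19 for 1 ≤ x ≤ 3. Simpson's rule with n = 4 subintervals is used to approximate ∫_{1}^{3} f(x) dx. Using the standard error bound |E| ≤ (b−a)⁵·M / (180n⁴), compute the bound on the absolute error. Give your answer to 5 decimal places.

0.01319

|E| ≤ (2)⁵·19 / (180·4⁴) = 608/46080 = 0.01319.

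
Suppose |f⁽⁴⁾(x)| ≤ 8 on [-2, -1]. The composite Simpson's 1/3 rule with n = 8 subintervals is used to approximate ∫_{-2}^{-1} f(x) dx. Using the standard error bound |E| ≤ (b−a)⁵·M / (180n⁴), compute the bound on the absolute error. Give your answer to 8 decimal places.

0.00001085

|E| ≤ (1)⁵·8 / (180·8⁴) = 8/737280 = 0.00001085.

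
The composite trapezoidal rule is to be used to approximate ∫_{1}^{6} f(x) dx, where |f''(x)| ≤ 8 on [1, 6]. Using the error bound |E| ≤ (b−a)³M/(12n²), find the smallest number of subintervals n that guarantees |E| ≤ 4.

Need 1000/(12n²) ≤ 4.
n² ≥ 1000/(12·4) = 20.8333 ⇒ n ≥ 4.5644, so the smallest n is 5.

5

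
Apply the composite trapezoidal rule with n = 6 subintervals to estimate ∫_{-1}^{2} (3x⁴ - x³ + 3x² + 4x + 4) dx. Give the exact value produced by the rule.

45.46875

h = (2 − (-1))/6 = 0.5.
Nodes x₀,…,x₆ = -1, -0.5, 0, 0.5, 1, 1.5, 2.
f(x) = 3x⁴ - x³ + 3x² + 4x + 4: f₀=7, f₁=3.0625, f₂=4, f₃=6.8125, f₄=13, f₅=28.5625, f₆=64.
(h/2)·[f₀ + 2f₁ + 2f₂ + 2f₃ + 2f₄ + 2f₅ + f₆] = 0.25·(181.875) = 45.46875.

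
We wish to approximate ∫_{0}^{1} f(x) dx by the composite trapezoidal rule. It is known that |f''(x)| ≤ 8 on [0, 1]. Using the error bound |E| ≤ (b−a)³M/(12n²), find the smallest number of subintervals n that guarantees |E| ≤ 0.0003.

Need 8/(12n²) ≤ 0.0003.
n² ≥ 8/(12·0.0003) = 2222.22 ⇒ n ≥ 47.1405, so the smallest n is 48.

48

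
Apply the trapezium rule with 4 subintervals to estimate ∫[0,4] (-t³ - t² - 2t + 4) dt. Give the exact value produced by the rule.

h = (4 − 0)/4 = 1.
Nodes t₀,…,t₄ = 0, 1, 2, 3, 4.
f(t) = -t³ - t² - 2t + 4: f₀=4, f₁=0, f₂=-12, f₃=-38, f₄=-84.
(h/2)·[f₀ + 2f₁ + 2f₂ + 2f₃ + f₄] = 0.5·(-180) = -90.

-90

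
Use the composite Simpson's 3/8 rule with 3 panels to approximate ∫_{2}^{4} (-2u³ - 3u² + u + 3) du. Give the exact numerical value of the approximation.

-164

h = (4 − 2)/3 = 0.666667.
Nodes u₀,…,u₃ = 2, 2.666667, 3.333333, 4.
f(u) = -2u³ - 3u² + u + 3: f₀=-23, f₁=-53.592593, f₂=-101.074074, f₃=-169.
(3h/8)·[f₀ + 3f₁ + 3f₂ + f₃] = 0.25·(-656) = -164.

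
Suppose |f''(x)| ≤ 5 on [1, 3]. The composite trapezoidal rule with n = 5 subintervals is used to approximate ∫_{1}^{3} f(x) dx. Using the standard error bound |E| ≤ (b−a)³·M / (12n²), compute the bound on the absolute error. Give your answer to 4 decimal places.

|E| ≤ (2)³·5 / (12·5²) = 40/300 = 0.1333.

0.1333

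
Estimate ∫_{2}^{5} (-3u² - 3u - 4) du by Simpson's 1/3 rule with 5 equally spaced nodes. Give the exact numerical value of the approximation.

-160.5

h = (5 − 2)/4 = 0.75.
Nodes u₀,…,u₄ = 2, 2.75, 3.5, 4.25, 5.
f(u) = -3u² - 3u - 4: f₀=-22, f₁=-34.9375, f₂=-51.25, f₃=-70.9375, f₄=-94.
(h/3)·[f₀ + 4f₁ + 2f₂ + 4f₃ + f₄] = 0.25·(-642) = -160.5.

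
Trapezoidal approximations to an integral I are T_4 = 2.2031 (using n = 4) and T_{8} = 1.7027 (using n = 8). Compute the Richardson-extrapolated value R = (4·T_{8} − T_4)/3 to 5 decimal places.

1.53590

R = (4·T_{8} − T_4) / 3 = (4·1.7027 − 2.2031)/3 = (4.6077)/3 = 1.53590.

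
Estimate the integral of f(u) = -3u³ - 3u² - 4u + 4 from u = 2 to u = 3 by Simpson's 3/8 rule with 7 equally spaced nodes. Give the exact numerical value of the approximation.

-73.75

h = (3 − 2)/6 = 0.166667.
Nodes u₀,…,u₆ = 2, 2.166667, 2.333333, 2.5, 2.666667, 2.833333, 3.
f(u) = -3u³ - 3u² - 4u + 4: f₀=-40, f₁=-49.263889, f₂=-59.777778, f₃=-71.625, f₄=-84.888889, f₅=-99.652778, f₆=-116.
(3h/8)·[f₀ + 3f₁ + 3f₂ + 2f₃ + 3f₄ + 3f₅ + f₆] = 0.0625·(-1180) = -73.75.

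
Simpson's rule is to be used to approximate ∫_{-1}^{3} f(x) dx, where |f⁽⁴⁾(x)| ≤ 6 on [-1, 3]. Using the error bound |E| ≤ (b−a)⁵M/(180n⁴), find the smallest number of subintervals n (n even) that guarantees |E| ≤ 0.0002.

22

Need 6144/(180n⁴) ≤ 0.0002.
n⁴ ≥ 6144/(180·0.0002) = 170667 ⇒ n ≥ 20.3253, so the smallest even n is 22. (n must be even for Simpson's rule.)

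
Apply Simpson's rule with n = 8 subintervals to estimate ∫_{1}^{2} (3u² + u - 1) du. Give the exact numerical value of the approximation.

h = (2 − 1)/8 = 0.125.
Nodes u₀,…,u₈ = 1, 1.125, 1.25, 1.375, 1.5, 1.625, 1.75, 1.875, 2.
f(u) = 3u² + u - 1: f₀=3, f₁=3.921875, f₂=4.9375, f₃=6.046875, f₄=7.25, f₅=8.546875, f₆=9.9375, f₇=11.421875, f₈=13.
(h/3)·[f₀ + 4f₁ + 2f₂ + 4f₃ + 2f₄ + 4f₅ + 2f₆ + 4f₇ + f₈] = 0.041667·(180) = 7.5.

7.5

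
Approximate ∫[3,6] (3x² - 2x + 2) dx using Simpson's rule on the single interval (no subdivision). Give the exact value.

S = (b−a)/6 · [f(3) + 4f(4.5) + f(6)] = 0.5·[23 + 4·53.75 + 98] = 168.

168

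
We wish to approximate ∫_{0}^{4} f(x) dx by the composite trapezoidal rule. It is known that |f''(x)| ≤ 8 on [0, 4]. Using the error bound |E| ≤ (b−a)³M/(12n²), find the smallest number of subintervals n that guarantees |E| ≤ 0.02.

Need 512/(12n²) ≤ 0.02.
n² ≥ 512/(12·0.02) = 2133.33 ⇒ n ≥ 46.1880, so the smallest n is 47.

47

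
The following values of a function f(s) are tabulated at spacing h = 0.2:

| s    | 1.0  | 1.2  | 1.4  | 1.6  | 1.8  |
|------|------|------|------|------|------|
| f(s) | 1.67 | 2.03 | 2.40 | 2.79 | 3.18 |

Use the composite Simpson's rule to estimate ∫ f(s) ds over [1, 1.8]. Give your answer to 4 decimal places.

h = 0.2, n = 4.
(h/3)·[y₀ + 4y₁ + 2y₂ + 4y₃ + y₄] = 0.066667·(28.93) = 1.9287.

1.9287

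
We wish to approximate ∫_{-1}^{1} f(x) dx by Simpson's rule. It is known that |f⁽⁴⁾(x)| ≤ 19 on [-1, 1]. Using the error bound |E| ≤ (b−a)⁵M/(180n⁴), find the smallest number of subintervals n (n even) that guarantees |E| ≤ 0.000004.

32

Need 608/(180n⁴) ≤ 0.000004.
n⁴ ≥ 608/(180·0.000004) = 844444 ⇒ n ≥ 30.3140, so the smallest even n is 32. (n must be even for Simpson's rule.)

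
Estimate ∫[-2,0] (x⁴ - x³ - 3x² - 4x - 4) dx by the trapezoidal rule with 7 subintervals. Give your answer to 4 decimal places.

2.6172

h = (0 − (-2))/7 = 0.285714.
Nodes x₀,…,x₇ = -2, -1.714286, -1.428571, -1.142857, -0.857143, -0.571429, -0.285714, 0.
f(x) = x⁴ - x³ - 3x² - 4x - 4: f₀=16, f₁=7.715119, f₂=2.672220, f₃=-0.148272, f₄=-1.605998, f₅=-2.400666, f₆=-3.072053, f₇=-4.
(h/2)·[f₀ + 2f₁ + 2f₂ + 2f₃ + 2f₄ + 2f₅ + 2f₆ + f₇] = 0.142857·(18.320700) = 2.6172.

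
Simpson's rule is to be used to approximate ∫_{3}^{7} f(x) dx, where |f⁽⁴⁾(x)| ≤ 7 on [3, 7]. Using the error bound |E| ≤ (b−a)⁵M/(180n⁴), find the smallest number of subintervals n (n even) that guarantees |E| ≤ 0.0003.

Need 7168/(180n⁴) ≤ 0.0003.
n⁴ ≥ 7168/(180·0.0003) = 132741 ⇒ n ≥ 19.0876, so the smallest even n is 20. (n must be even for Simpson's rule.)

20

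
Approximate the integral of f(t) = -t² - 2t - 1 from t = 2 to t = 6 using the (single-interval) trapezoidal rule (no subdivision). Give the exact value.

-116

T = (b−a)/2 · [f(2) + f(6)] = 2·[(-9) + (-49)] = -116.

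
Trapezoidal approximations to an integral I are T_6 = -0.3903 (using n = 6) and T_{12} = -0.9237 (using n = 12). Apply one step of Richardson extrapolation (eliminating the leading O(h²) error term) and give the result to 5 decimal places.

R = (4·T_{12} − T_6) / 3 = (4·(-0.9237) − (-0.3903))/3 = (-3.3045)/3 = -1.10150.

-1.10150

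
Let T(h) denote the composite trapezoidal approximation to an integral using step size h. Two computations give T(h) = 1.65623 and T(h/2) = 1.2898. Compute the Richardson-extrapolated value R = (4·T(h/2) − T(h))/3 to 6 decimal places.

1.167657

R = (4·T(h/2) − T(h)) / 3 = (4·1.2898 − 1.65623)/3 = (3.50297)/3 = 1.167657.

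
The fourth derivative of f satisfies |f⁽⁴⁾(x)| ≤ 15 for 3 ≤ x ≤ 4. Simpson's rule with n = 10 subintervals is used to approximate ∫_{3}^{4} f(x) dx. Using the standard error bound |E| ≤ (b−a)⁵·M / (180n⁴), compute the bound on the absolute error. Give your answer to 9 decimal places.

0.000008333

|E| ≤ (1)⁵·15 / (180·10⁴) = 15/1800000 = 0.000008333.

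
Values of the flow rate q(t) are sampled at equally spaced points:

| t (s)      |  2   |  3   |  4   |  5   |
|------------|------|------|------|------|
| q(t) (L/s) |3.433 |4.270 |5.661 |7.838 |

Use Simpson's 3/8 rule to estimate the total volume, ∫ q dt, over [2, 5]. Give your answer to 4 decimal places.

h = 1, n = 3.
(3h/8)·[y₀ + 3y₁ + 3y₂ + y₃] = 0.375·(41.064) = 15.3990.

15.3990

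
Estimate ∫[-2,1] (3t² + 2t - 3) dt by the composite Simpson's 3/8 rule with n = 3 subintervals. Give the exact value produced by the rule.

h = (1 − (-2))/3 = 1.
Nodes t₀,…,t₃ = -2, -1, 0, 1.
f(t) = 3t² + 2t - 3: f₀=5, f₁=-2, f₂=-3, f₃=2.
(3h/8)·[f₀ + 3f₁ + 3f₂ + f₃] = 0.375·(-8) = -3.

-3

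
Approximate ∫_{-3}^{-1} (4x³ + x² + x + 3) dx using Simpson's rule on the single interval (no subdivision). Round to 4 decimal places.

-69.3333

S = (b−a)/6 · [f(-3) + 4f(-2) + f(-1)] = 0.333333·[(-99) + 4·(-27) + (-1)] = -69.3333.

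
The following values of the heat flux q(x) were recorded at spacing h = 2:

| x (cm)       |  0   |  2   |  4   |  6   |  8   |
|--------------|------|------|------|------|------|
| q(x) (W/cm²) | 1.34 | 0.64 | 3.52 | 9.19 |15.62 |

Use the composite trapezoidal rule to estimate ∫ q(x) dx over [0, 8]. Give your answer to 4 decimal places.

h = 2, n = 4.
(h/2)·[y₀ + 2y₁ + 2y₂ + 2y₃ + y₄] = 1·(43.66) = 43.6600.

43.6600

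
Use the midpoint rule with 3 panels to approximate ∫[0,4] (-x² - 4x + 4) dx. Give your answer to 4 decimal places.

-36.7407

h = (4 − 0)/3 = 1.333333.
Midpoints m₁,…,m₃ = 0.666667, 2, 3.333333.
f(m₁)=0.888889, f(m₂)=-8, f(m₃)=-20.444444.
h·[f(m₁) + f(m₂) + f(m₃)] = 1.333333·(-27.555556) = -36.7407.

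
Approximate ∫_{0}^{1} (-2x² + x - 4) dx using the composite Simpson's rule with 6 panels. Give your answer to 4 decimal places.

h = (1 − 0)/6 = 0.166667.
Nodes x₀,…,x₆ = 0, 0.166667, 0.333333, 0.5, 0.666667, 0.833333, 1.
f(x) = -2x² + x - 4: f₀=-4, f₁=-3.888889, f₂=-3.888889, f₃=-4, f₄=-4.222222, f₅=-4.555556, f₆=-5.
(h/3)·[f₀ + 4f₁ + 2f₂ + 4f₃ + 2f₄ + 4f₅ + f₆] = 0.055556·(-75) = -4.1667.

-4.1667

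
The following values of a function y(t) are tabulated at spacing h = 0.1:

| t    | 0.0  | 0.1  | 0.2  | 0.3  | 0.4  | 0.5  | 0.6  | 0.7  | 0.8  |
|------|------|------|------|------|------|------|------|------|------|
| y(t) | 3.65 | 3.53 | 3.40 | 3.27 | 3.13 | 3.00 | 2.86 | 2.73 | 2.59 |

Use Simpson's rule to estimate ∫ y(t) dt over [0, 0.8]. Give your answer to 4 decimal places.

2.5047

h = 0.1, n = 8.
(h/3)·[y₀ + 4y₁ + 2y₂ + 4y₃ + 2y₄ + 4y₅ + 2y₆ + 4y₇ + y₈] = 0.033333·(75.14) = 2.5047.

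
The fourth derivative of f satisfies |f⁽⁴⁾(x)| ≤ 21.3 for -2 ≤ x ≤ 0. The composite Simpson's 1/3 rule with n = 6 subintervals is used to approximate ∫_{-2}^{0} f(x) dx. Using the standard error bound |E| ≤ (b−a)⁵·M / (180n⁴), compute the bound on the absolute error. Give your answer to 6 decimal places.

|E| ≤ (2)⁵·21.3 / (180·6⁴) = 681.6/233280 = 0.002922.

0.002922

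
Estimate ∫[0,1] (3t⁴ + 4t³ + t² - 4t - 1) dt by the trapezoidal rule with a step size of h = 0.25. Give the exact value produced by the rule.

-0.931640625

h = (1 − 0)/4 = 0.25.
Nodes t₀,…,t₄ = 0, 0.25, 0.5, 0.75, 1.
f(t) = 3t⁴ + 4t³ + t² - 4t - 1: f₀=-1, f₁=-1.86328125, f₂=-2.0625, f₃=-0.80078125, f₄=3.
(h/2)·[f₀ + 2f₁ + 2f₂ + 2f₃ + f₄] = 0.125·(-7.453125) = -0.931640625.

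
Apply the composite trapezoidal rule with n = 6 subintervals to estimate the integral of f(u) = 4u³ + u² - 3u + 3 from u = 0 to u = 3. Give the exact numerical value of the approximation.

h = (3 − 0)/6 = 0.5.
Nodes u₀,…,u₆ = 0, 0.5, 1, 1.5, 2, 2.5, 3.
f(u) = 4u³ + u² - 3u + 3: f₀=3, f₁=2.25, f₂=5, f₃=14.25, f₄=33, f₅=64.25, f₆=111.
(h/2)·[f₀ + 2f₁ + 2f₂ + 2f₃ + 2f₄ + 2f₅ + f₆] = 0.25·(351.5) = 87.875.

87.875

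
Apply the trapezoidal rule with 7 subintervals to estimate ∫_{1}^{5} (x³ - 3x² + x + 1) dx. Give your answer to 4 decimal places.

h = (5 − 1)/7 = 0.571429.
Nodes x₀,…,x₇ = 1, 1.571429, 2.142857, 2.714286, 3.285714, 3.857143, 4.428571, 5.
f(x) = x³ - 3x² + x + 1: f₀=0, f₁=-0.956268, f₂=-0.793003, f₃=1.609329, f₄=7.370262, f₅=17.609329, f₆=33.446064, f₇=56.
(h/2)·[f₀ + 2f₁ + 2f₂ + 2f₃ + 2f₄ + 2f₅ + 2f₆ + f₇] = 0.285714·(172.571429) = 49.3061.

49.3061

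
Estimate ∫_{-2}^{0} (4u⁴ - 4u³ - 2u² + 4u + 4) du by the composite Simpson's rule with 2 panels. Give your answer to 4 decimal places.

h = (0 − (-2))/2 = 1.
Nodes u₀,…,u₂ = -2, -1, 0.
f(u) = 4u⁴ - 4u³ - 2u² + 4u + 4: f₀=84, f₁=6, f₂=4.
(h/3)·[f₀ + 4f₁ + f₂] = 0.333333·(112) = 37.3333.

37.3333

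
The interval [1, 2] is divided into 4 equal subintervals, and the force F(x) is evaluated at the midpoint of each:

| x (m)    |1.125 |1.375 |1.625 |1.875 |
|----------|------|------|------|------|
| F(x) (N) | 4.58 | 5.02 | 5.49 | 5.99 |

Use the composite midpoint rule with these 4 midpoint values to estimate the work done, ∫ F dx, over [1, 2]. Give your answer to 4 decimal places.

h = 0.25, n = 4.
h·[y(m₁) + y(m₂) + y(m₃) + y(m₄)] = 0.25·(21.08) = 5.2700.

5.2700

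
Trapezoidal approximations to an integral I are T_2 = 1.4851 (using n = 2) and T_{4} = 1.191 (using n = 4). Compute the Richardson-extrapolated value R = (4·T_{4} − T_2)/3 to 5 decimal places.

R = (4·T_{4} − T_2) / 3 = (4·1.191 − 1.4851)/3 = (3.2789)/3 = 1.09297.

1.09297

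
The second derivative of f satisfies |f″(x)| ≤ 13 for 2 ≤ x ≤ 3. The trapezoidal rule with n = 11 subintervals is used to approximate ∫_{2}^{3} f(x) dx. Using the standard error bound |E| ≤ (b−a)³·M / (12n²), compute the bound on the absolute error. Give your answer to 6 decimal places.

|E| ≤ (1)³·13 / (12·11²) = 13/1452 = 0.008953.

0.008953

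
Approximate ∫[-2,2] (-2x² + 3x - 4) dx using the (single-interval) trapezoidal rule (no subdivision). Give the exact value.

-48

T = (b−a)/2 · [f(-2) + f(2)] = 2·[(-18) + (-6)] = -48.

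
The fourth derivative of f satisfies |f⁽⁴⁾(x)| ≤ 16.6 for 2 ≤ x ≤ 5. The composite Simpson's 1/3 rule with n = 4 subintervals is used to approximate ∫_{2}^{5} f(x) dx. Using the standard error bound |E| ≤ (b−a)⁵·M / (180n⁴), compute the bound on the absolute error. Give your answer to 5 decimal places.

0.08754

|E| ≤ (3)⁵·16.6 / (180·4⁴) = 4033.8/46080 = 0.08754.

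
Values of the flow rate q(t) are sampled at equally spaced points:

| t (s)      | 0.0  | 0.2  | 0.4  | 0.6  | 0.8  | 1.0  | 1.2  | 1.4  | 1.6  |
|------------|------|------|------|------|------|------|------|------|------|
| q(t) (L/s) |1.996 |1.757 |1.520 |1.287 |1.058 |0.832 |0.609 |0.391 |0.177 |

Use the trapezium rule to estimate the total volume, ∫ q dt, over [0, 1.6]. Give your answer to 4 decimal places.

h = 0.2, n = 8.
(h/2)·[y₀ + 2y₁ + 2y₂ + 2y₃ + 2y₄ + 2y₅ + 2y₆ + 2y₇ + y₈] = 0.1·(17.081) = 1.7081.

1.7081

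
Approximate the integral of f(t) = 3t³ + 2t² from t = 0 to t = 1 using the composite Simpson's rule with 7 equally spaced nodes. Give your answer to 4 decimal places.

1.4167

h = (1 − 0)/6 = 0.166667.
Nodes t₀,…,t₆ = 0, 0.166667, 0.333333, 0.5, 0.666667, 0.833333, 1.
f(t) = 3t³ + 2t²: f₀=0, f₁=0.069444, f₂=0.333333, f₃=0.875, f₄=1.777778, f₅=3.125, f₆=5.
(h/3)·[f₀ + 4f₁ + 2f₂ + 4f₃ + 2f₄ + 4f₅ + f₆] = 0.055556·(25.5) = 1.4167.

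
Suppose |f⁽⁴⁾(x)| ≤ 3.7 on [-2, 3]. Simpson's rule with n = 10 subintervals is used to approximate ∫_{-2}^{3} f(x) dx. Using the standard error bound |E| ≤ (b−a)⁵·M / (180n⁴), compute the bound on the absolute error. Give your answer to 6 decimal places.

0.006424

|E| ≤ (5)⁵·3.7 / (180·10⁴) = 11562.5/1800000 = 0.006424.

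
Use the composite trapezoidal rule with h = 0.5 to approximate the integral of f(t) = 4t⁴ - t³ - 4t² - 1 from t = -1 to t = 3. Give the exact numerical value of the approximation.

h = (3 − (-1))/8 = 0.5.
Nodes t₀,…,t₈ = -1, -0.5, 0, 0.5, 1, 1.5, 2, 2.5, 3.
f(t) = 4t⁴ - t³ - 4t² - 1: f₀=0, f₁=-1.625, f₂=-1, f₃=-1.875, f₄=-2, f₅=6.875, f₆=39, f₇=114.625, f₈=260.
(h/2)·[f₀ + 2f₁ + 2f₂ + 2f₃ + 2f₄ + 2f₅ + 2f₆ + 2f₇ + f₈] = 0.25·(568) = 142.

142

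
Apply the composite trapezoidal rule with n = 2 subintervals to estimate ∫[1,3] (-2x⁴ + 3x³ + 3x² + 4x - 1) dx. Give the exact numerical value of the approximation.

-7

h = (3 − 1)/2 = 1.
Nodes x₀,…,x₂ = 1, 2, 3.
f(x) = -2x⁴ + 3x³ + 3x² + 4x - 1: f₀=7, f₁=11, f₂=-43.
(h/2)·[f₀ + 2f₁ + f₂] = 0.5·(-14) = -7.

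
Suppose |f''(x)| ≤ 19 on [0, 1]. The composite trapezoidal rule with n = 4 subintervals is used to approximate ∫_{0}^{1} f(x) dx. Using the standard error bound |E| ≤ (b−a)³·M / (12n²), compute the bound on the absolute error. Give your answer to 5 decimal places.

0.09896

|E| ≤ (1)³·19 / (12·4²) = 19/192 = 0.09896.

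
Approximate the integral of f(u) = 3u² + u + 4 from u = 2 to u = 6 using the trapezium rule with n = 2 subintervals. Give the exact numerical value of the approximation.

h = (6 − 2)/2 = 2.
Nodes u₀,…,u₂ = 2, 4, 6.
f(u) = 3u² + u + 4: f₀=18, f₁=56, f₂=118.
(h/2)·[f₀ + 2f₁ + f₂] = 1·(248) = 248.

248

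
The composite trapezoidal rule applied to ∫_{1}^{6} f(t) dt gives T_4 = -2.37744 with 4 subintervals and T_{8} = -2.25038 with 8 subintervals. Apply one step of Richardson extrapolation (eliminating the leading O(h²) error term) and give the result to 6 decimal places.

R = (4·T_{8} − T_4) / 3 = (4·(-2.25038) − (-2.37744))/3 = (-6.62408)/3 = -2.208027.

-2.208027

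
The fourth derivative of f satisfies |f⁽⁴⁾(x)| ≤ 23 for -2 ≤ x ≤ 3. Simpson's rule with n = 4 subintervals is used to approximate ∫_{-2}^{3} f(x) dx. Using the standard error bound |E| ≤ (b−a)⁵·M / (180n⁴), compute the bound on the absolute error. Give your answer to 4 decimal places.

|E| ≤ (5)⁵·23 / (180·4⁴) = 71875/46080 = 1.5598.

1.5598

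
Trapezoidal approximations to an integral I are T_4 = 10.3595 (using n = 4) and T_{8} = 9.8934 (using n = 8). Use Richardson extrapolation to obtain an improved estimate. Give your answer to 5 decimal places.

9.73803

R = (4·T_{8} − T_4) / 3 = (4·9.8934 − 10.3595)/3 = (29.2141)/3 = 9.73803.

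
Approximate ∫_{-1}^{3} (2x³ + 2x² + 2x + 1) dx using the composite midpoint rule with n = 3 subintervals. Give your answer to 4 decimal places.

h = (3 − (-1))/3 = 1.333333.
Midpoints m₁,…,m₃ = -0.333333, 1, 2.333333.
f(m₁)=0.481481, f(m₂)=7, f(m₃)=41.962963.
h·[f(m₁) + f(m₂) + f(m₃)] = 1.333333·(49.444444) = 65.9259.

65.9259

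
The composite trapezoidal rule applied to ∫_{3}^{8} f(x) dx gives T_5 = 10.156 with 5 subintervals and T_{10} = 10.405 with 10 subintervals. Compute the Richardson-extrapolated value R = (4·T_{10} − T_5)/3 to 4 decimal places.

10.4880

R = (4·T_{10} − T_5) / 3 = (4·10.405 − 10.156)/3 = (31.464)/3 = 10.4880.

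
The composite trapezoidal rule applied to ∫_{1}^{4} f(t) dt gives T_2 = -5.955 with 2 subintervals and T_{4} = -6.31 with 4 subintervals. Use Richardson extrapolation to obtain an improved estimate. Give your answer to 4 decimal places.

-6.4283

R = (4·T_{4} − T_2) / 3 = (4·(-6.31) − (-5.955))/3 = (-19.285)/3 = -6.4283.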